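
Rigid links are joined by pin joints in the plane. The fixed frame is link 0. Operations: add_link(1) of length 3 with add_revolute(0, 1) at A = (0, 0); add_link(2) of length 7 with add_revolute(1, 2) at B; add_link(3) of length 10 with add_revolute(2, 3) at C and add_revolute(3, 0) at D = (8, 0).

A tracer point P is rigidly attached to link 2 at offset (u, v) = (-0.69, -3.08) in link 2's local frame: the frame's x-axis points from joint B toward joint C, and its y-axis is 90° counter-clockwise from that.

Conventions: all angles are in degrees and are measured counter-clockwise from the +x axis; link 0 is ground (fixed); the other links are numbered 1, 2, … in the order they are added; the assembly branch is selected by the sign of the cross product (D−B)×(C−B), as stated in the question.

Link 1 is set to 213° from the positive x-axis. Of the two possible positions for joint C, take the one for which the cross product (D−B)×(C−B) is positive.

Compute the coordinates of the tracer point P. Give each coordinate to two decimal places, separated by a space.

A=(0,0), D=(8.00,0)
B = A + 3.00·(cos213°, sin213°) = (-2.5160, -1.6339)
|BD| = 10.6422
circle(B,7.00) ∩ circle(D,10.00): a=2.9250, h=6.3596
  candidates: C₊=(-0.6021,5.0994) cross=67.680; C₋=(1.3507,-7.4690) cross=-67.680
  branch + wants cross > 0 → take C=(-0.6021,5.0994) (cross=67.680)
ex = (C−B)/|BC| = (0.2734,0.9619); ey = (-0.9619,0.2734)
P = B + -0.69·ex + -3.08·ey = (0.2580,-3.1397)

0.26 -3.14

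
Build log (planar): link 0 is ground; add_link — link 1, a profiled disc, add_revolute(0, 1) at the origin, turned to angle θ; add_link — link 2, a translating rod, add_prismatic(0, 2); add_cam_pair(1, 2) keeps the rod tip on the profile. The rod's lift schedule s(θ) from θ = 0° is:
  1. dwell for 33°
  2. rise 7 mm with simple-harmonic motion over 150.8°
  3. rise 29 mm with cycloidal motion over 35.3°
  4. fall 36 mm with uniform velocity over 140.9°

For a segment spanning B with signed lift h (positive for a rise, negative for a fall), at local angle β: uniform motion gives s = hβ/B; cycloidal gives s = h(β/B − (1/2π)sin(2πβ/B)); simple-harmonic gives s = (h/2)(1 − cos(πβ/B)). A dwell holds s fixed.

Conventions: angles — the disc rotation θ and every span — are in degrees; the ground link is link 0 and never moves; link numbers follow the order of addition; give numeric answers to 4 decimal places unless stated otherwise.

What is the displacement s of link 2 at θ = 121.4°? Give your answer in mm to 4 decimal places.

seg 1 [0°–33°] dwell: s stays 0.0000
seg 2 [33°–183.8°] simple-harmonic, h=7: θ=121.4° here. β=88.4, B=150.8. 7/2·(1 − cos(π·0.5862)) = 4.4363 → s = 4.4363

4.4363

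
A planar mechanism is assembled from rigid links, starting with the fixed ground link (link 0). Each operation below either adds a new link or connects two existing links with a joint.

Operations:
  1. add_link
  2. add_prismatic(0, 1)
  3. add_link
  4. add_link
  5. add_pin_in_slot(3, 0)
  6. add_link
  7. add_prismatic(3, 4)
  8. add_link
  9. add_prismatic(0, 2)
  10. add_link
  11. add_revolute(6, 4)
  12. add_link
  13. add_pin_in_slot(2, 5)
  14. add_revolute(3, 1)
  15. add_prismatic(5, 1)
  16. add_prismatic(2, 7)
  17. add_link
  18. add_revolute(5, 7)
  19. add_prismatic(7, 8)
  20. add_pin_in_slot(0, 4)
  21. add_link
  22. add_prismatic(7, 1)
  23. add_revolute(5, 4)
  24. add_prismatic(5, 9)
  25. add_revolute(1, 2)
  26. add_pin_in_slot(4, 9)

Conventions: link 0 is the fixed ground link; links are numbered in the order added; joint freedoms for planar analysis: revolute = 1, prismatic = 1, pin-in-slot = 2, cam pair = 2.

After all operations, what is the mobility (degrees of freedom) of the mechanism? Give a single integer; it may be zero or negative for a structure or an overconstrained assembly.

link 0 = ground. State L|J1|J2 = 1|0|0
+link1  2|0|0
P(0,1) f=1→J1  2|1|0
+link2  3|1|0
+link3  4|1|0
PS(3,0) f=2→J2  4|1|1
+link4  5|1|1
P(3,4) f=1→J1  5|2|1
+link5  6|2|1
P(0,2) f=1→J1  6|3|1
+link6  7|3|1
R(6,4) f=1→J1  7|4|1
+link7  8|4|1
PS(2,5) f=2→J2  8|4|2
R(3,1) f=1→J1  8|5|2
P(5,1) f=1→J1  8|6|2
P(2,7) f=1→J1  8|7|2
+link8  9|7|2
R(5,7) f=1→J1  9|8|2
P(7,8) f=1→J1  9|9|2
PS(0,4) f=2→J2  9|9|3
+link9  10|9|3
P(7,1) f=1→J1  10|10|3
R(5,4) f=1→J1  10|11|3
P(5,9) f=1→J1  10|12|3
R(1,2) f=1→J1  10|13|3
PS(4,9) f=2→J2  10|13|4
M = 3(10−1)−2·13−4 = 27−26−4 = -3

M = -3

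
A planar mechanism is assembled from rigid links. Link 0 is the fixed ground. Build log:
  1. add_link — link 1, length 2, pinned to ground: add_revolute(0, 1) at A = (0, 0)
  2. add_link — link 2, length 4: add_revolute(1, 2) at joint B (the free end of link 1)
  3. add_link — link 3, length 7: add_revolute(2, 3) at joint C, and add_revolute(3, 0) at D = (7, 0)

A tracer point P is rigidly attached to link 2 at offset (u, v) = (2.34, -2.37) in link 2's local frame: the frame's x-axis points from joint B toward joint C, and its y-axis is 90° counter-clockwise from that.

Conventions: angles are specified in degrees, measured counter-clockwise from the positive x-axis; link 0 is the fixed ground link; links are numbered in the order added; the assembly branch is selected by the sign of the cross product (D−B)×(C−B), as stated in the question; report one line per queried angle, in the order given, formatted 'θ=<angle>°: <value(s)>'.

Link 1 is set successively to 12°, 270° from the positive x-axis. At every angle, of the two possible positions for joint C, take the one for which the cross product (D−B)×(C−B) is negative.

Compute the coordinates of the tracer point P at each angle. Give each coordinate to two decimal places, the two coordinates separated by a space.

A=(0,0), D=(7.00,0)
θ=12°: B = A + 2.00·(cos12°, sin12°) = (1.9563, 0.4158)
θ=12°: |BD| = 5.0608
θ=12°: circle(B,4.00) ∩ circle(D,7.00): a=-0.7299, h=3.9328
θ=12°:   candidates: C₊=(1.5520,4.3953) cross=19.903; C₋=(0.9057,-3.4437) cross=-19.903
θ=12°:   branch - wants cross < 0 → take C=(0.9057,-3.4437) (cross=-19.903)
θ=12°: ex = (C−B)/|BC| = (-0.2627,-0.9649); ey = (0.9649,-0.2627)
θ=12°: P = B + 2.34·ex + -2.37·ey = (-0.9451,-1.2195)
θ=270°: B = A + 2.00·(cos270°, sin270°) = (-0.0000, -2.0000)
θ=270°: |BD| = 7.2801
θ=270°: circle(B,4.00) ∩ circle(D,7.00): a=1.3736, h=3.7568
θ=270°:   candidates: C₊=(0.2887,1.9896) cross=27.350; C₋=(2.3528,-5.2349) cross=-27.350
θ=270°:   branch - wants cross < 0 → take C=(2.3528,-5.2349) (cross=-27.350)
θ=270°: ex = (C−B)/|BC| = (0.5882,-0.8087); ey = (0.8087,0.5882)
θ=270°: P = B + 2.34·ex + -2.37·ey = (-0.5403,-5.2864)

θ=12°: -0.95 -1.22
θ=270°: -0.54 -5.29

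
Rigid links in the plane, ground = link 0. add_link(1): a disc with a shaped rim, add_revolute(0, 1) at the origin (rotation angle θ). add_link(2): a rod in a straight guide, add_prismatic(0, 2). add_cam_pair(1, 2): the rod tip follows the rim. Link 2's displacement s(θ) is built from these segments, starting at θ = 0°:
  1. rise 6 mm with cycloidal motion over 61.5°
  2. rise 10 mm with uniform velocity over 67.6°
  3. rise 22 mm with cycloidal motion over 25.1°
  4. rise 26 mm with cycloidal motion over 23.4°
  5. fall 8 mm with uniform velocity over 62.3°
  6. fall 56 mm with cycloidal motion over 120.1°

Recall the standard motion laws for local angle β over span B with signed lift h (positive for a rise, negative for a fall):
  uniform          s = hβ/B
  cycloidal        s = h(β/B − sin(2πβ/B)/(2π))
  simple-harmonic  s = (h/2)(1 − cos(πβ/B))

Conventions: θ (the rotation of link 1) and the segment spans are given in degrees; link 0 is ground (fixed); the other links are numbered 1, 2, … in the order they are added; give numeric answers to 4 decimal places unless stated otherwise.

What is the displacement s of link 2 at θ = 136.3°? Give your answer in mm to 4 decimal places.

segment 1 (0° to 61.5°, cycloidal, h = 6) is passed completely: s = 0.0000 + (6) = 6.0000
segment 2 (61.5° to 129.1°, uniform, h = 10) is passed completely: s = 6.0000 + (10) = 16.0000
θ = 136.3° falls in segment 3 (129.1° to 154.2°, cycloidal, h = 22): β = 136.3 − 129.1 = 7.2°, B = 25.1°; Δs = 22·(0.2869 − sin(2π·0.2869)/(2π)) = 2.9028; s = 16.0000 + 2.9028 = 18.9028

18.9028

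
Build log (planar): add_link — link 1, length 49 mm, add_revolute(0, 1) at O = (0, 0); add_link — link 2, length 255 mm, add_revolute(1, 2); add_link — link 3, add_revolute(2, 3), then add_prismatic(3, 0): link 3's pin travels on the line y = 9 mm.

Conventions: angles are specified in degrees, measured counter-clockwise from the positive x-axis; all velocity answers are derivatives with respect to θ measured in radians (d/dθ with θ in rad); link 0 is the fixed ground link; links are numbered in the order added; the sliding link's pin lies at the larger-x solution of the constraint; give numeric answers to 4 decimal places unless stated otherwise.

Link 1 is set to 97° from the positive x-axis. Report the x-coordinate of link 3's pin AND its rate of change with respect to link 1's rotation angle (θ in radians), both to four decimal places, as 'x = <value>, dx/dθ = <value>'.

geometry: r = 49 mm, L = 255 mm, e = 9 mm
crank pin P = (r cos θ, r sin θ) = (-5.971598, 48.634761)
h = r sin θ − e = 48.634761 − 9 = 39.634761
x = r cos θ + √(L² − h²) = -5.971598 + 251.900944 = 245.929346
dx/dθ = −r sin θ − h·r cos θ/√(L² − h²) (θ in radians; h = 39.634761) = -47.695174

x = 245.9293, dx/dθ = -47.6952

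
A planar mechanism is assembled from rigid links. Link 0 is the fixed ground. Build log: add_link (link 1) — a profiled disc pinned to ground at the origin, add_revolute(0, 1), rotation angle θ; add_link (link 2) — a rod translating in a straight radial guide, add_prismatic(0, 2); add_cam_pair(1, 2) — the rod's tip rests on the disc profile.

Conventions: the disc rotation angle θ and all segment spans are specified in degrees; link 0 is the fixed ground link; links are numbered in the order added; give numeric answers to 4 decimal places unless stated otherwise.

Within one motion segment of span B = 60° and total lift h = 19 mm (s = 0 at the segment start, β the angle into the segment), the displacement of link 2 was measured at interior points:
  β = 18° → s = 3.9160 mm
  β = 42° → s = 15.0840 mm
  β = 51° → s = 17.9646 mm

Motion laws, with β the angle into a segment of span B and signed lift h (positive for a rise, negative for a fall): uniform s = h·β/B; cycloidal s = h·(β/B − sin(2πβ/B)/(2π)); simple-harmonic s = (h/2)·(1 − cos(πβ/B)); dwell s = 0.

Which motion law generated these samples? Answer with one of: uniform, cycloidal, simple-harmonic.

candidates at β/B = r: uniform s = h·r (linear in β); cycloidal s = h·(r − sin(2πr)/(2π)); simple-harmonic s = (h/2)(1 − cos(πr))
β=18°: printed 3.9160 | uniform 5.7000, cycloidal 2.8241, simple-harmonic 3.9160
β=42°: printed 15.0840 | uniform 13.3000, cycloidal 16.1759, simple-harmonic 15.0840
β=51°: printed 17.9646 | uniform 16.1500, cycloidal 18.5964, simple-harmonic 17.9646
only one law matches every sample → simple-harmonic

simple-harmonic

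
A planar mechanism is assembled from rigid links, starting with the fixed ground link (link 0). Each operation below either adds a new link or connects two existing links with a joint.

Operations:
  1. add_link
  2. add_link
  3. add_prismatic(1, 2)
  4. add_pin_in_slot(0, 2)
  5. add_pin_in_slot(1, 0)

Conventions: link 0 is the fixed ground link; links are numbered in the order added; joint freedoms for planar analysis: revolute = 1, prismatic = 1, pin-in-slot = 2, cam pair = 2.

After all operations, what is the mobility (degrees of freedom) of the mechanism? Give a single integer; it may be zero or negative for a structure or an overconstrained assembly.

(L,J1,J2)=(1,0,0); link0 fixed
link1: (2,0,0)
link2: (3,0,0)
P 1-2 [J1]: (3,1,0)
PS 0-2 [J2]: (3,1,1)
PS 1-0 [J2]: (3,1,2)
Grübler: 3·2 − 2·1 − 2 = 2

M = 2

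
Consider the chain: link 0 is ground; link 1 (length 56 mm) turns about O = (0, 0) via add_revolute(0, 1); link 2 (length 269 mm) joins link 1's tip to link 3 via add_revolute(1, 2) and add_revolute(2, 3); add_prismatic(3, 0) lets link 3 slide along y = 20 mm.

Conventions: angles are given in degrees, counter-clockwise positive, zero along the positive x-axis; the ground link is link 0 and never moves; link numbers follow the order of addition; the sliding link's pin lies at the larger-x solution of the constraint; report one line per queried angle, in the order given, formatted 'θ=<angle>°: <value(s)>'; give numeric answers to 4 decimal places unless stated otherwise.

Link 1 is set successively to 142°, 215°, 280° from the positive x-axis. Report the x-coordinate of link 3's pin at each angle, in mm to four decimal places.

geometry: r = 56 mm, L = 269 mm, e = 20 mm
θ=142°: crank pin P = (r cos θ, r sin θ) = (-44.128602, 34.477043)
θ=142°: h = r sin θ − e = 34.477043 − 20 = 14.477043
θ=142°: x = r cos θ + √(L² − h²) = -44.128602 + 268.610155 = 224.481553
θ=215°: crank pin P = (r cos θ, r sin θ) = (-45.872514, -32.120280)
θ=215°: h = r sin θ − e = -32.120280 − 20 = -52.120280
θ=215°: x = r cos θ + √(L² − h²) = -45.872514 + 263.902399 = 218.029885
θ=280°: crank pin P = (r cos θ, r sin θ) = (9.724298, -55.149234)
θ=280°: h = r sin θ − e = -55.149234 − 20 = -75.149234
θ=280°: x = r cos θ + √(L² − h²) = 9.724298 + 258.289745 = 268.014043

θ=142°: 224.4816
θ=215°: 218.0299
θ=280°: 268.0140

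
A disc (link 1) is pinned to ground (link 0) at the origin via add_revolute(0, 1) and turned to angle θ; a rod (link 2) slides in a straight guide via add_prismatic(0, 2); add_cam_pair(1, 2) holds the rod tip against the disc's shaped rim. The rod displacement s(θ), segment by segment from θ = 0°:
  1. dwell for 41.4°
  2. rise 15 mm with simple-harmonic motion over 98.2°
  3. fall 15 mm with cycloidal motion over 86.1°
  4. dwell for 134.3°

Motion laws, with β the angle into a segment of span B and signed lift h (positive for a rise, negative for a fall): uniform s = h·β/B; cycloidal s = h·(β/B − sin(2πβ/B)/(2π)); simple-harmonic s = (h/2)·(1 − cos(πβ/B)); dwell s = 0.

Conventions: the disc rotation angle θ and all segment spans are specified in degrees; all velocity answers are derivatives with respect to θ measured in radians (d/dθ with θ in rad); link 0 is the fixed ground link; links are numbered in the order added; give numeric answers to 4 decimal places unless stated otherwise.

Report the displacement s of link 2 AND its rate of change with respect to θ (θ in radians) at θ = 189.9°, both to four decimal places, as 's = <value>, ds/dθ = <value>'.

segment 1 (0° to 41.4°, dwell): s unchanged at 0.0000
segment 2 (41.4° to 139.6°, simple-harmonic, h = 15) is passed completely: s = 0.0000 + (15) = 15.0000
θ = 189.9° falls in segment 3 (139.6° to 225.7°, cycloidal, h = -15): β = 189.9 − 139.6 = 50.3°, B = 86.1°; Δs = -15·(0.5842 − sin(2π·0.5842)/(2π)) = -9.9680; s = 15.0000 − 9.9680 = 5.0320
velocity in seg [139.6°–225.7°] (cycloidal), θ in radians: β = 50.3° = 0.8779 rad, B = 86.1° = 1.5027 rad; ds/dθ = (h/B)(1 − cos(2πβ/B)) = ((-15)/1.5027)(1 − cos(2π·0.5842)) = -18.598927 mm/rad

s = 5.0320, ds/dθ = -18.5989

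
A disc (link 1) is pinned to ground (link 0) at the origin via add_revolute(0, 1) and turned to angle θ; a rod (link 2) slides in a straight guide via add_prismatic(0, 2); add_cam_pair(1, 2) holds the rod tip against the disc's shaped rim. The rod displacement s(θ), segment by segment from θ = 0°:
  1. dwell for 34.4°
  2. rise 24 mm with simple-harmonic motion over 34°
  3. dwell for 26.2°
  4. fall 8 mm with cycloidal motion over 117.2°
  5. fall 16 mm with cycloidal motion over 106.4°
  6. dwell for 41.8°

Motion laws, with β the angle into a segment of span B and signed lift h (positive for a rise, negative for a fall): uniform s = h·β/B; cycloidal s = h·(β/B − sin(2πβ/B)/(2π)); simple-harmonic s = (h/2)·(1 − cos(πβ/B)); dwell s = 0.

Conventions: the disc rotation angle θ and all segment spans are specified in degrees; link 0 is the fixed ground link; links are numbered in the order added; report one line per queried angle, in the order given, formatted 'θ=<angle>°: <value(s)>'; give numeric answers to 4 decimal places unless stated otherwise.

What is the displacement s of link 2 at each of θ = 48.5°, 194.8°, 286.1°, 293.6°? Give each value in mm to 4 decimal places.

segment 1 (0° to 34.4°, dwell): s unchanged at 0.0000
θ = 48.5° falls in segment 2 (34.4° to 68.4°, simple-harmonic, h = 24): β = 48.5 − 34.4 = 14.1°, B = 34°; Δs = 24/2·(1 − cos(π·0.4147)) = 8.8228; s = 0.0000 + 8.8228 = 8.8228
segment 2 (34.4° to 68.4°, simple-harmonic, h = 24) is passed completely: s = 0.0000 + (24) = 24.0000
segment 3 (68.4° to 94.6°, dwell): s unchanged at 24.0000
θ = 194.8° falls in segment 4 (94.6° to 211.8°, cycloidal, h = -8): β = 194.8 − 94.6 = 100.2°, B = 117.2°; Δs = -8·(0.8549 − sin(2π·0.8549)/(2π)) = -7.8459; s = 24.0000 − 7.8459 = 16.1541
segment 4 (94.6° to 211.8°, cycloidal, h = -8) is passed completely: s = 24.0000 + (-8) = 16.0000
θ = 286.1° falls in segment 5 (211.8° to 318.2°, cycloidal, h = -16): β = 286.1 − 211.8 = 74.3°, B = 106.4°; Δs = -16·(0.6983 − sin(2π·0.6983)/(2π)) = -13.5863; s = 16.0000 − 13.5863 = 2.4137
θ = 293.6° falls in segment 5 (211.8° to 318.2°, cycloidal, h = -16): β = 293.6 − 211.8 = 81.8°, B = 106.4°; Δs = -16·(0.7688 − sin(2π·0.7688)/(2π)) = -14.8295; s = 16.0000 − 14.8295 = 1.1705

θ=48.5°: 8.8228
θ=194.8°: 16.1541
θ=286.1°: 2.4137
θ=293.6°: 1.1705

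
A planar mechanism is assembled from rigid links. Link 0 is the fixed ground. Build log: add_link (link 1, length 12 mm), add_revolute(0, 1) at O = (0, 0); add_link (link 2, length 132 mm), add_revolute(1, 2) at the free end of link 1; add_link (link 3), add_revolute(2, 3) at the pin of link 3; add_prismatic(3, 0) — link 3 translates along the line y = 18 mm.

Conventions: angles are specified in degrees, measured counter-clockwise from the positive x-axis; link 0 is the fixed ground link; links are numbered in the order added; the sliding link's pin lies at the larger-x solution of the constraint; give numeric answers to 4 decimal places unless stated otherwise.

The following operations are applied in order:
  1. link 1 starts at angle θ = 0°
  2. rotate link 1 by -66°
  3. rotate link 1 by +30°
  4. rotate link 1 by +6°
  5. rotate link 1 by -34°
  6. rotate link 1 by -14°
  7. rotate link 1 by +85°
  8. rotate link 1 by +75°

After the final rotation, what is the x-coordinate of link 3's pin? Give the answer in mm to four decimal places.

geometry: r = 12 mm, L = 132 mm, e = 18 mm; θ starts at 0°
rotate link 1 by -66°: θ ← 0° -66° = -66°
rotate link 1 by +30°: θ ← -66° +30° = -36°
rotate link 1 by +6°: θ ← -36° +6° = -30°
rotate link 1 by -34°: θ ← -30° -34° = -64°
rotate link 1 by -14°: θ ← -64° -14° = -78°
rotate link 1 by +85°: θ ← -78° +85° = 7°
rotate link 1 by +75°: θ ← 7° +75° = 82°
crank pin P = (r cos θ, r sin θ) = (1.670077, 11.883217)
h = r sin θ − e = 11.883217 − 18 = -6.116783
x = r cos θ + √(L² − h²) = 1.670077 + 131.858200 = 133.528277

133.5283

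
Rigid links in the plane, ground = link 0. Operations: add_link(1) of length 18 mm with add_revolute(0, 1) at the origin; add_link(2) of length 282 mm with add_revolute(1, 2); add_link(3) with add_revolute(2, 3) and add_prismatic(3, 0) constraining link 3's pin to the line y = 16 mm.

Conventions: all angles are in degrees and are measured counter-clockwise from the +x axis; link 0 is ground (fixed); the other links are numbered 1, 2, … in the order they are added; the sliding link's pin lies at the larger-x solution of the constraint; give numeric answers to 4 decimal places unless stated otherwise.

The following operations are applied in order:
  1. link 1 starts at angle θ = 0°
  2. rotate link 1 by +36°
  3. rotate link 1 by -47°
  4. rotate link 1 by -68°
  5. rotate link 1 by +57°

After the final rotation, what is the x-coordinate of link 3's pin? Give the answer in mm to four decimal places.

geometry: r = 18 mm, L = 282 mm, e = 16 mm; θ starts at 0°
rotate link 1 by +36°: θ ← 0° +36° = 36°
rotate link 1 by -47°: θ ← 36° -47° = -11°
rotate link 1 by -68°: θ ← -11° -68° = -79°
rotate link 1 by +57°: θ ← -79° +57° = -22°
crank pin P = (r cos θ, r sin θ) = (16.689309, -6.742919)
h = r sin θ − e = -6.742919 − 16 = -22.742919
x = r cos θ + √(L² − h²) = 16.689309 + 281.081411 = 297.770720

297.7707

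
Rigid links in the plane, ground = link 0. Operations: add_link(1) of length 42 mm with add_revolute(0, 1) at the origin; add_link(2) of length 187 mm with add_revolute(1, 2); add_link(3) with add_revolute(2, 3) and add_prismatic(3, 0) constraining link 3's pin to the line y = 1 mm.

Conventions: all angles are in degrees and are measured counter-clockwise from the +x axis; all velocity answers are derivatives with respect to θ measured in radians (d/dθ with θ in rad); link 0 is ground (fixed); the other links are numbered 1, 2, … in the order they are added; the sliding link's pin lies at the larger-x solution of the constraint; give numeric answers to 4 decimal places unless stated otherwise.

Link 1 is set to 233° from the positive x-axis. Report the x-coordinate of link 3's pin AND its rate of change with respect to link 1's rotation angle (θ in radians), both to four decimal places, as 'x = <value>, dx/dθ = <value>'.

geometry: r = 42 mm, L = 187 mm, e = 1 mm
crank pin P = (r cos θ, r sin θ) = (-25.276231, -33.542691)
h = r sin θ − e = -33.542691 − 1 = -34.542691
x = r cos θ + √(L² − h²) = -25.276231 + 183.781943 = 158.505712
dx/dθ = −r sin θ − h·r cos θ/√(L² − h²) (θ in radians; h = -34.542691) = 28.791903

x = 158.5057, dx/dθ = 28.7919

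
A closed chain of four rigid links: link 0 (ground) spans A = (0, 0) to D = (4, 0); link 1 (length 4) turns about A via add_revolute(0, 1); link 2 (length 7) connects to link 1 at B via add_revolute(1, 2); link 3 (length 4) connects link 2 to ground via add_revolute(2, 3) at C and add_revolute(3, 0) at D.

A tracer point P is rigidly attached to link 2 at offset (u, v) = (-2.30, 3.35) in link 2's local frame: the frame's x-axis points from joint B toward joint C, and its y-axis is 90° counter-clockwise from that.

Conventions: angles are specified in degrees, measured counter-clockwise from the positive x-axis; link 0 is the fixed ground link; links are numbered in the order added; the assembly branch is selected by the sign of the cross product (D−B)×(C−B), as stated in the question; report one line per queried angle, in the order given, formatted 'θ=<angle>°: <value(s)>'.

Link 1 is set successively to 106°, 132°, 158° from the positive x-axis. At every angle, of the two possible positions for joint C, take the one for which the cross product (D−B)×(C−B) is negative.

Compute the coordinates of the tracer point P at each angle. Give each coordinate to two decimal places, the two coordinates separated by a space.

A=(0,0), D=(4.00,0)
θ=106°: B = A + 4.00·(cos106°, sin106°) = (-1.1025, 3.8450)
θ=106°: |BD| = 6.3891
θ=106°: circle(B,7.00) ∩ circle(D,4.00): a=5.7771, h=3.9529
θ=106°:   candidates: C₊=(5.8901,3.5252) cross=25.255; C₋=(1.1323,-2.7886) cross=-25.255
θ=106°:   branch - wants cross < 0 → take C=(1.1323,-2.7886) (cross=-25.255)
θ=106°: ex = (C−B)/|BC| = (0.3193,-0.9477); ey = (0.9477,0.3193)
θ=106°: P = B + -2.30·ex + 3.35·ey = (1.3378,7.0942)
θ=132°: B = A + 4.00·(cos132°, sin132°) = (-2.6765, 2.9726)
θ=132°: |BD| = 7.3084
θ=132°: circle(B,7.00) ∩ circle(D,4.00): a=5.9119, h=3.7483
θ=132°:   candidates: C₊=(4.2488,3.9923) cross=27.394; C₋=(1.1997,-2.8562) cross=-27.394
θ=132°:   branch - wants cross < 0 → take C=(1.1997,-2.8562) (cross=-27.394)
θ=132°: ex = (C−B)/|BC| = (0.5537,-0.8327); ey = (0.8327,0.5537)
θ=132°: P = B + -2.30·ex + 3.35·ey = (-1.1606,6.7428)
θ=158°: B = A + 4.00·(cos158°, sin158°) = (-3.7087, 1.4984)
θ=158°: |BD| = 7.8530
θ=158°: circle(B,7.00) ∩ circle(D,4.00): a=6.0276, h=3.5592
θ=158°:   candidates: C₊=(2.8873,3.8421) cross=27.950; C₋=(1.5290,-3.1455) cross=-27.950
θ=158°:   branch - wants cross < 0 → take C=(1.5290,-3.1455) (cross=-27.950)
θ=158°: ex = (C−B)/|BC| = (0.7482,-0.6634); ey = (0.6634,0.7482)
θ=158°: P = B + -2.30·ex + 3.35·ey = (-3.2073,5.5309)

θ=106°: 1.34 7.09
θ=132°: -1.16 6.74
θ=158°: -3.21 5.53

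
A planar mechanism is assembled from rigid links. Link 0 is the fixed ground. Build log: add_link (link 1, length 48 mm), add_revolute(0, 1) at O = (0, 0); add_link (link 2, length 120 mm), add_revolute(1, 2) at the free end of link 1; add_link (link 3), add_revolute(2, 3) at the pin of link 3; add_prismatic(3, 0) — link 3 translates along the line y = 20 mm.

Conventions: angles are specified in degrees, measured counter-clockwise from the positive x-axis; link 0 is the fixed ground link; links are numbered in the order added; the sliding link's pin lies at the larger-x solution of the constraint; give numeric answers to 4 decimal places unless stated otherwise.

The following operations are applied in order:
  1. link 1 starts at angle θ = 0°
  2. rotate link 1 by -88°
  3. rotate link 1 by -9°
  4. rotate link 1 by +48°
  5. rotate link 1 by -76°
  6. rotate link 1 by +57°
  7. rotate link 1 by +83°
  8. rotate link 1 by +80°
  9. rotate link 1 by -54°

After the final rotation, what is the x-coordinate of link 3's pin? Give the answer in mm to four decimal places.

geometry: r = 48 mm, L = 120 mm, e = 20 mm; θ starts at 0°
rotate link 1 by -88°: θ ← 0° -88° = -88°
rotate link 1 by -9°: θ ← -88° -9° = -97°
rotate link 1 by +48°: θ ← -97° +48° = -49°
rotate link 1 by -76°: θ ← -49° -76° = -125°
rotate link 1 by +57°: θ ← -125° +57° = -68°
rotate link 1 by +83°: θ ← -68° +83° = 15°
rotate link 1 by +80°: θ ← 15° +80° = 95°
rotate link 1 by -54°: θ ← 95° -54° = 41°
crank pin P = (r cos θ, r sin θ) = (36.226060, 31.490833)
h = r sin θ − e = 31.490833 − 20 = 11.490833
x = r cos θ + √(L² − h²) = 36.226060 + 119.448569 = 155.674629

155.6746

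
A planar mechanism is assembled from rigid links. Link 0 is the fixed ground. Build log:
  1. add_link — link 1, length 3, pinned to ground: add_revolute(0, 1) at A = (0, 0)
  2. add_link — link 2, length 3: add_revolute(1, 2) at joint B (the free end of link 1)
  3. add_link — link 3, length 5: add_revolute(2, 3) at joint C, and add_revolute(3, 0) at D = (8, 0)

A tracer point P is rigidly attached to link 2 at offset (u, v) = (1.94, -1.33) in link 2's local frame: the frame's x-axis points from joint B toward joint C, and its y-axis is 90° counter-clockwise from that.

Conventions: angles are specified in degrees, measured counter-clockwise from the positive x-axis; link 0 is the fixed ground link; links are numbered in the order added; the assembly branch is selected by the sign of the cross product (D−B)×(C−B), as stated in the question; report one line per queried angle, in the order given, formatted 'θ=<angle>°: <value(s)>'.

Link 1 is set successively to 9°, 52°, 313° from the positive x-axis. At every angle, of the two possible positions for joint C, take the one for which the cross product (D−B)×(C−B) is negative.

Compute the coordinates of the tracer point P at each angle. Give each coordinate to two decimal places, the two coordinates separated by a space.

A=(0,0), D=(8.00,0)
θ=9°: B = A + 3.00·(cos9°, sin9°) = (2.9631, 0.4693)
θ=9°: |BD| = 5.0588
θ=9°: circle(B,3.00) ∩ circle(D,5.00): a=0.9480, h=2.8463
θ=9°:   candidates: C₊=(4.1710,3.2154) cross=14.399; C₋=(3.6429,-2.4527) cross=-14.399
θ=9°:   branch - wants cross < 0 → take C=(3.6429,-2.4527) (cross=-14.399)
θ=9°: ex = (C−B)/|BC| = (0.2266,-0.9740); ey = (0.9740,0.2266)
θ=9°: P = B + 1.94·ex + -1.33·ey = (2.1073,-1.7216)
θ=52°: B = A + 3.00·(cos52°, sin52°) = (1.8470, 2.3640)
θ=52°: |BD| = 6.5915
θ=52°: circle(B,3.00) ∩ circle(D,5.00): a=2.0821, h=2.1598
θ=52°:   candidates: C₊=(4.5652,3.6335) cross=14.237; C₋=(3.0159,-0.3989) cross=-14.237
θ=52°:   branch - wants cross < 0 → take C=(3.0159,-0.3989) (cross=-14.237)
θ=52°: ex = (C−B)/|BC| = (0.3896,-0.9210); ey = (0.9210,0.3896)
θ=52°: P = B + 1.94·ex + -1.33·ey = (1.3780,0.0591)
θ=313°: B = A + 3.00·(cos313°, sin313°) = (2.0460, -2.1941)
θ=313°: |BD| = 6.3454
θ=313°: circle(B,3.00) ∩ circle(D,5.00): a=1.9119, h=2.3118
θ=313°:   candidates: C₊=(3.0406,0.6363) cross=14.669; C₋=(4.6394,-3.7022) cross=-14.669
θ=313°:   branch - wants cross < 0 → take C=(4.6394,-3.7022) (cross=-14.669)
θ=313°: ex = (C−B)/|BC| = (0.8645,-0.5027); ey = (0.5027,0.8645)
θ=313°: P = B + 1.94·ex + -1.33·ey = (3.0544,-4.3190)

θ=9°: 2.11 -1.72
θ=52°: 1.38 0.06
θ=313°: 3.05 -4.32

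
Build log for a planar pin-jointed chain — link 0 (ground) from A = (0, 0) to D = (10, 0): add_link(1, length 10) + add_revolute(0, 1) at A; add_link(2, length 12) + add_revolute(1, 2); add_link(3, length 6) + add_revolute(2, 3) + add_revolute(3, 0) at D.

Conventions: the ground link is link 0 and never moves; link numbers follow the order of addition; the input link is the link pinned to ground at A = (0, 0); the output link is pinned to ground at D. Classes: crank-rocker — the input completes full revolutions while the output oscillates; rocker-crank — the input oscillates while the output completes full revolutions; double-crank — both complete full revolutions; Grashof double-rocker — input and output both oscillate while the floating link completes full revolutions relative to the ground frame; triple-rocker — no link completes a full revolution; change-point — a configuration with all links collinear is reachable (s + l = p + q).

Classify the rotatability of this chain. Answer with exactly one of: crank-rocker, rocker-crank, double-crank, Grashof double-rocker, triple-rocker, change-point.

lengths: ground=10, input=10, coupler=12, output=6
sorted: s=6 (shortest), l=12 (longest), p+q=20
s + l = 18 vs p + q = 20
s + l < p + q (Grashof) with shortest = output link → rocker-crank

rocker-crank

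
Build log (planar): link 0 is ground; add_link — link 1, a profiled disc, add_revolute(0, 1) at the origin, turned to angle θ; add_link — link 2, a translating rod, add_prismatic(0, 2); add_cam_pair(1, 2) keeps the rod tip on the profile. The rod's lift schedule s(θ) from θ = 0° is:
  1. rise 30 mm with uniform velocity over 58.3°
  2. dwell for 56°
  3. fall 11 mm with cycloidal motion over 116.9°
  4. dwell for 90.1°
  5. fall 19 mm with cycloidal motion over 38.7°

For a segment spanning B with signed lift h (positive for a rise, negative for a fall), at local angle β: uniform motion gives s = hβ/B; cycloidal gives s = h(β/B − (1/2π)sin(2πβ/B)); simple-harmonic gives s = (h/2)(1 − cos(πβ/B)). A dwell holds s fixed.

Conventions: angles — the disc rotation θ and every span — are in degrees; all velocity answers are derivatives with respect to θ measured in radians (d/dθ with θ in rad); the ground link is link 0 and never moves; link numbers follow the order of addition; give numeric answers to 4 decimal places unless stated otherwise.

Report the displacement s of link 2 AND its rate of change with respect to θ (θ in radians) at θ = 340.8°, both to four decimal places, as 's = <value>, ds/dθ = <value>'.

seg 1 [0°–58.3°] uniform, h=30: full span → s += 30 → s = 30.0000
seg 2 [58.3°–114.3°] dwell: s stays 30.0000
seg 3 [114.3°–231.2°] cycloidal, h=-11: full span → s += -11 → s = 19.0000
seg 4 [231.2°–321.3°] dwell: s stays 19.0000
seg 5 [321.3°–360°] cycloidal, h=-19: θ=340.8° here. β=19.5, B=38.7. -19·(0.5039 − sin(2π·0.5039)/(2π)) = -9.6473 → s = 9.3527
velocity in seg [321.3°–360°] (cycloidal), θ in radians: β = 19.5° = 0.3403 rad, B = 38.7° = 0.6754 rad; ds/dθ = (h/B)(1 − cos(2πβ/B)) = ((-19)/0.6754)(1 − cos(2π·0.5039)) = -56.251080 mm/rad

s = 9.3527, ds/dθ = -56.2511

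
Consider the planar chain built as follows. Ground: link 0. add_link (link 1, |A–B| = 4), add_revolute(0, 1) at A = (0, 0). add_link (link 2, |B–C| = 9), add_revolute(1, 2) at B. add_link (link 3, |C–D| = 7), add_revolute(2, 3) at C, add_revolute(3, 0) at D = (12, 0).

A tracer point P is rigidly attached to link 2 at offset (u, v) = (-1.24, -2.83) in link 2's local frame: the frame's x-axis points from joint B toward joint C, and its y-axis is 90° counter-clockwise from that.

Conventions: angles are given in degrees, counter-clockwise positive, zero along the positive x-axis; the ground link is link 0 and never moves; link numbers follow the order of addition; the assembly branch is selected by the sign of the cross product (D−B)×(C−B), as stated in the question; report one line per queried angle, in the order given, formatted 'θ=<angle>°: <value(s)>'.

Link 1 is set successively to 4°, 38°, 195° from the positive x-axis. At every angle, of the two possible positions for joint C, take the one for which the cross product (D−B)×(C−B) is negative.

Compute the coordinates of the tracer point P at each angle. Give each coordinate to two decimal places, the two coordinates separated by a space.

A=(0,0), D=(12.00,0)
θ=4°: B = A + 4.00·(cos4°, sin4°) = (3.9903, 0.2790)
θ=4°: |BD| = 8.0146
θ=4°: circle(B,9.00) ∩ circle(D,7.00): a=6.0037, h=6.7049
θ=4°:   candidates: C₊=(10.2237,6.7709) cross=53.737; C₋=(9.7568,-6.6309) cross=-53.737
θ=4°:   branch - wants cross < 0 → take C=(9.7568,-6.6309) (cross=-53.737)
θ=4°: ex = (C−B)/|BC| = (0.6407,-0.7678); ey = (0.7678,0.6407)
θ=4°: P = B + -1.24·ex + -2.83·ey = (1.0230,-0.5822)
θ=38°: B = A + 4.00·(cos38°, sin38°) = (3.1520, 2.4626)
θ=38°: |BD| = 9.1843
θ=38°: circle(B,9.00) ∩ circle(D,7.00): a=6.3342, h=6.3935
θ=38°:   candidates: C₊=(10.9687,6.9236) cross=58.720; C₋=(7.5400,-5.3952) cross=-58.720
θ=38°:   branch - wants cross < 0 → take C=(7.5400,-5.3952) (cross=-58.720)
θ=38°: ex = (C−B)/|BC| = (0.4875,-0.8731); ey = (0.8731,0.4875)
θ=38°: P = B + -1.24·ex + -2.83·ey = (0.0766,2.1655)
θ=195°: B = A + 4.00·(cos195°, sin195°) = (-3.8637, -1.0353)
θ=195°: |BD| = 15.8974
θ=195°: circle(B,9.00) ∩ circle(D,7.00): a=8.9552, h=0.8971
θ=195°:   candidates: C₊=(5.0140,0.4431) cross=14.262; C₋=(5.1309,-1.3473) cross=-14.262
θ=195°:   branch - wants cross < 0 → take C=(5.1309,-1.3473) (cross=-14.262)
θ=195°: ex = (C−B)/|BC| = (0.9994,-0.0347); ey = (0.0347,0.9994)
θ=195°: P = B + -1.24·ex + -2.83·ey = (-5.2011,-3.8206)

θ=4°: 1.02 -0.58
θ=38°: 0.08 2.17
θ=195°: -5.20 -3.82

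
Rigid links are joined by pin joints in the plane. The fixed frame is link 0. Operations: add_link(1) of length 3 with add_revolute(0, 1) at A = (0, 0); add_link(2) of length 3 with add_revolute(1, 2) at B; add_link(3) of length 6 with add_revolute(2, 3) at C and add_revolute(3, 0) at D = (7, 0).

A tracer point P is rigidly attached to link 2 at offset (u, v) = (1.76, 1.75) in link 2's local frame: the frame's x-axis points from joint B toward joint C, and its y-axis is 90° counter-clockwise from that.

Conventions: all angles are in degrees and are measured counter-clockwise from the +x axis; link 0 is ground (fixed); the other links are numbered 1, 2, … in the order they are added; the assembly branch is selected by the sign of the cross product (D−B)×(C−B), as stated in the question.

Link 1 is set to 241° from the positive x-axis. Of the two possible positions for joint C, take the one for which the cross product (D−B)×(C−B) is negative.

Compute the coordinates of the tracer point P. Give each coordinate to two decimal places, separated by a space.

A=(0,0), D=(7.00,0)
B = A + 3.00·(cos241°, sin241°) = (-1.4544, -2.6239)
|BD| = 8.8522
circle(B,3.00) ∩ circle(D,6.00): a=2.9011, h=0.7640
  candidates: C₊=(1.0898,-1.0343) cross=6.763; C₋=(1.5427,-2.4937) cross=-6.763
  branch - wants cross < 0 → take C=(1.5427,-2.4937) (cross=-6.763)
ex = (C−B)/|BC| = (0.9991,0.0434); ey = (-0.0434,0.9991)
P = B + 1.76·ex + 1.75·ey = (0.2280,-0.7991)

0.23 -0.80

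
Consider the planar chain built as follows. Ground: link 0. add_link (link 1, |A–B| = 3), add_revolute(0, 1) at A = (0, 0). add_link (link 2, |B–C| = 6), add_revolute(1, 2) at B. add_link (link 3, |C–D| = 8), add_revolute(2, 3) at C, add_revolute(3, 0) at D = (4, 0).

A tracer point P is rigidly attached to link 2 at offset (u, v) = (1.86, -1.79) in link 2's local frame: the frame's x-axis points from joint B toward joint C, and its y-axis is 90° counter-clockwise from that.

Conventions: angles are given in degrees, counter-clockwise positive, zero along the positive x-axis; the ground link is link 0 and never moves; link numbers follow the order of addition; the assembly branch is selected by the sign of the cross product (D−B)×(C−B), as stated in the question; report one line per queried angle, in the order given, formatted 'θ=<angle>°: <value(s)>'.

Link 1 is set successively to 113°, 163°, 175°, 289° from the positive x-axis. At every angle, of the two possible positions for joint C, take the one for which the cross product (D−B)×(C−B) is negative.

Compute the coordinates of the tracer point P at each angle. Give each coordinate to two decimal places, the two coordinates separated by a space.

A=(0,0), D=(4.00,0)
θ=113°: B = A + 3.00·(cos113°, sin113°) = (-1.1722, 2.7615)
θ=113°: |BD| = 5.8632
θ=113°: circle(B,6.00) ∩ circle(D,8.00): a=0.5439, h=5.9753
θ=113°:   candidates: C₊=(2.1219,7.7764) cross=35.035; C₋=(-3.5067,-2.7657) cross=-35.035
θ=113°:   branch - wants cross < 0 → take C=(-3.5067,-2.7657) (cross=-35.035)
θ=113°: ex = (C−B)/|BC| = (-0.3891,-0.9212); ey = (0.9212,-0.3891)
θ=113°: P = B + 1.86·ex + -1.79·ey = (-3.5448,1.7446)
θ=163°: B = A + 3.00·(cos163°, sin163°) = (-2.8689, 0.8771)
θ=163°: |BD| = 6.9247
θ=163°: circle(B,6.00) ∩ circle(D,8.00): a=1.4406, h=5.8245
θ=163°:   candidates: C₊=(-0.7022,6.4722) cross=40.333; C₋=(-2.1777,-5.0829) cross=-40.333
θ=163°:   branch - wants cross < 0 → take C=(-2.1777,-5.0829) (cross=-40.333)
θ=163°: ex = (C−B)/|BC| = (0.1152,-0.9933); ey = (0.9933,0.1152)
θ=163°: P = B + 1.86·ex + -1.79·ey = (-4.4327,-1.1767)
θ=175°: B = A + 3.00·(cos175°, sin175°) = (-2.9886, 0.2615)
θ=175°: |BD| = 6.9935
θ=175°: circle(B,6.00) ∩ circle(D,8.00): a=1.4949, h=5.8108
θ=175°:   candidates: C₊=(-1.2775,6.0123) cross=40.638; C₋=(-1.7120,-5.6012) cross=-40.638
θ=175°:   branch - wants cross < 0 → take C=(-1.7120,-5.6012) (cross=-40.638)
θ=175°: ex = (C−B)/|BC| = (0.2128,-0.9771); ey = (0.9771,0.2128)
θ=175°: P = B + 1.86·ex + -1.79·ey = (-4.3419,-1.9368)
θ=289°: B = A + 3.00·(cos289°, sin289°) = (0.9767, -2.8366)
θ=289°: |BD| = 4.1456
θ=289°: circle(B,6.00) ∩ circle(D,8.00): a=-1.3042, h=5.8565
θ=289°:   candidates: C₊=(-3.9816,0.5421) cross=24.279; C₋=(4.0328,-7.9999) cross=-24.279
θ=289°:   branch - wants cross < 0 → take C=(4.0328,-7.9999) (cross=-24.279)
θ=289°: ex = (C−B)/|BC| = (0.5093,-0.8606); ey = (0.8606,0.5093)
θ=289°: P = B + 1.86·ex + -1.79·ey = (0.3837,-5.3489)

θ=113°: -3.54 1.74
θ=163°: -4.43 -1.18
θ=175°: -4.34 -1.94
θ=289°: 0.38 -5.35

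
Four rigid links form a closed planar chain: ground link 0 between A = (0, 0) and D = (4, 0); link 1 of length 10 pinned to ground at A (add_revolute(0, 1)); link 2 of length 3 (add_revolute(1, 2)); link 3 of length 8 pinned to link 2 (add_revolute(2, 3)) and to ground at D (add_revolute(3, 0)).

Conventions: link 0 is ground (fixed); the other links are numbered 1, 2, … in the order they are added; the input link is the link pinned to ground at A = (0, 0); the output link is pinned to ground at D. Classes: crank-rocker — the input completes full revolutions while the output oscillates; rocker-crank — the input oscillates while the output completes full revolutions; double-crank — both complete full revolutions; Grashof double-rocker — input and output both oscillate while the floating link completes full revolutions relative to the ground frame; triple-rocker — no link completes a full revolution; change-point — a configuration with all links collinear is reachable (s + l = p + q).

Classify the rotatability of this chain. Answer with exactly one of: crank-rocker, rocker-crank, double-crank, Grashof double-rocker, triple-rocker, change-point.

lengths: ground=4, input=10, coupler=3, output=8
sorted: s=3 (shortest), l=10 (longest), p+q=12
s + l = 13 vs p + q = 12
s + l > p + q → non-Grashof → no link fully rotates → triple-rocker

triple-rocker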